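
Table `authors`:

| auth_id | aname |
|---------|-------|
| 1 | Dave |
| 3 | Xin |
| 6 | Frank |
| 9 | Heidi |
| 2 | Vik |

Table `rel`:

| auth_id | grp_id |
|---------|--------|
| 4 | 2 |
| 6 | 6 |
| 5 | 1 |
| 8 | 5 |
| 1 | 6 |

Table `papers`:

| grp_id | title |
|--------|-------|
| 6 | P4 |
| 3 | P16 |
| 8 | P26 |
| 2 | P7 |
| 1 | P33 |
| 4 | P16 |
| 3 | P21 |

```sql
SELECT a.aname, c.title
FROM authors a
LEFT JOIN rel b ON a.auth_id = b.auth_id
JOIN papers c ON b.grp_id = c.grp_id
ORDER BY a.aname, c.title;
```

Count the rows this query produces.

2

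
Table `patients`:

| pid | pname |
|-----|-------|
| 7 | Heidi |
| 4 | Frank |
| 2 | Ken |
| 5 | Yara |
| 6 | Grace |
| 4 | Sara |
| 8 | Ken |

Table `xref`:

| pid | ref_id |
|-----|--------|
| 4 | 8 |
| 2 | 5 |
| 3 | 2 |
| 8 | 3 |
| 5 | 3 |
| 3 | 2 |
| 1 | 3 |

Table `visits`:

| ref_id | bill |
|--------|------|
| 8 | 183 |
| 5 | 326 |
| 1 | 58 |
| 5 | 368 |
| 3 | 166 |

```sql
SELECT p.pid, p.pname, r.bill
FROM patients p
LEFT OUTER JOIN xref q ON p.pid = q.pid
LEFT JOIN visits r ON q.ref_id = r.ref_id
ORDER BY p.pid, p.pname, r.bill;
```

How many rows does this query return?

Joins associate left-to-right: patients LEFT JOIN xref on pid gives 7 intermediate row(s).
Then LEFT JOIN `visits r` on ref_id: each of those 7 rows is kept; rows whose q.ref_id has no match in r get NULL for r's columns.
Result: 8 row(s).

8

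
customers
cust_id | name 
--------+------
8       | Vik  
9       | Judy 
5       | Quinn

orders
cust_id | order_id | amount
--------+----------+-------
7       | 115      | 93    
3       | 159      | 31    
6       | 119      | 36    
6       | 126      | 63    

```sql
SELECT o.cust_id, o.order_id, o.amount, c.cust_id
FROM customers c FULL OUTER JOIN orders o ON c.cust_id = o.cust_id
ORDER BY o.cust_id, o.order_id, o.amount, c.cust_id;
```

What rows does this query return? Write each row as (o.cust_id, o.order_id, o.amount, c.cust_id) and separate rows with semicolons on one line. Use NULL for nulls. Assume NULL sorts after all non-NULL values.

(3, 159, 31, NULL); (6, 119, 36, NULL); (6, 126, 63, NULL); (7, 115, 93, NULL); (NULL, NULL, NULL, 5); (NULL, NULL, NULL, 8); (NULL, NULL, NULL, 9)

FULL OUTER JOIN keeps every row from both sides; unmatched rows get NULL for the other side's columns.
Matching on c.cust_id = o.cust_id.
- c (cust_id=8) has no partner → padded with NULL.
- c (cust_id=9) has no partner → padded with NULL.
- c (cust_id=5) has no partner → padded with NULL.
- plus 4 unmatched o row(s), each kept with NULL c columns.
After projecting and ordering:
o.cust_id | o.order_id | o.amount | c.cust_id
3 | 159 | 31 | NULL
6 | 119 | 36 | NULL
6 | 126 | 63 | NULL
7 | 115 | 93 | NULL
NULL | NULL | NULL | 5
NULL | NULL | NULL | 8
NULL | NULL | NULL | 9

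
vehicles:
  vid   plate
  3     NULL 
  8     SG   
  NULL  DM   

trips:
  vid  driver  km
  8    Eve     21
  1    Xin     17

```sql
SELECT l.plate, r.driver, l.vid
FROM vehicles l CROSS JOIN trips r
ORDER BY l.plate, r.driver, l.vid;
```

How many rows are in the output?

6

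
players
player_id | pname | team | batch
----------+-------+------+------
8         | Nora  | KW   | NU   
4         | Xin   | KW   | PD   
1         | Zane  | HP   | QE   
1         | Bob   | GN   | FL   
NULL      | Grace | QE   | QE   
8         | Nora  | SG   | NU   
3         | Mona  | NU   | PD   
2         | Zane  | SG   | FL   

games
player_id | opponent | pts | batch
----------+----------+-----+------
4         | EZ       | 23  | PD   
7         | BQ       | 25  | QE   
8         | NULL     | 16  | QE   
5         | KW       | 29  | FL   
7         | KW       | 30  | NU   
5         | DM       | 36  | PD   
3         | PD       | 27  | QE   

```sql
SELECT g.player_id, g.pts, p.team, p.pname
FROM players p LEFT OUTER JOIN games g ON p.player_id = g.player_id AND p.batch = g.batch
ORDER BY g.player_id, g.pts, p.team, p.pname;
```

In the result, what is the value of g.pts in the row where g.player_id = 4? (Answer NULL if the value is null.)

LEFT JOIN keeps every row from `players`; unmatched rows get NULL for `games`'s columns.
Matching on p.player_id = g.player_id AND p.batch = g.batch. A NULL in a compared column never satisfies the condition.
- p (player_id=8, batch=NU) has no partner → padded with NULL.
- p (player_id=4, batch=PD) pairs with 1 row(s) of g.
- p (player_id=1, batch=QE) has no partner → padded with NULL.
- p (player_id=1, batch=FL) has no partner → padded with NULL.
- p (player_id=NULL, batch=QE) has no partner → padded with NULL.
- p (player_id=8, batch=NU) has no partner → padded with NULL.
- p (player_id=3, batch=PD) has no partner → padded with NULL.
- p (player_id=2, batch=FL) has no partner → padded with NULL.

23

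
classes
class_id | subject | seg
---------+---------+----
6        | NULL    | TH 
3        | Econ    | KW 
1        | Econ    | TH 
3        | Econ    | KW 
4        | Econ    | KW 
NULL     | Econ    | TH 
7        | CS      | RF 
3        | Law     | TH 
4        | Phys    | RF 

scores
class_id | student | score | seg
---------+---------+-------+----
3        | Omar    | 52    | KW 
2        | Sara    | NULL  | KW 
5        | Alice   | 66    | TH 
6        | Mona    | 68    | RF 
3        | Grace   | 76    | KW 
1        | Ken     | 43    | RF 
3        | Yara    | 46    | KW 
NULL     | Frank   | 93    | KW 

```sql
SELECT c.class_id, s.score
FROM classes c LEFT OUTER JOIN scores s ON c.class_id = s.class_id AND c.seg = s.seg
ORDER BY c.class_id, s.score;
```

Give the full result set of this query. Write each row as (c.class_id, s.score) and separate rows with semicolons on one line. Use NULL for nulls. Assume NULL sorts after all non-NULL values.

(1, NULL); (3, 46); (3, 46); (3, 52); (3, 52); (3, 76); (3, 76); (3, NULL); (4, NULL); (4, NULL); (6, NULL); (7, NULL); (NULL, NULL)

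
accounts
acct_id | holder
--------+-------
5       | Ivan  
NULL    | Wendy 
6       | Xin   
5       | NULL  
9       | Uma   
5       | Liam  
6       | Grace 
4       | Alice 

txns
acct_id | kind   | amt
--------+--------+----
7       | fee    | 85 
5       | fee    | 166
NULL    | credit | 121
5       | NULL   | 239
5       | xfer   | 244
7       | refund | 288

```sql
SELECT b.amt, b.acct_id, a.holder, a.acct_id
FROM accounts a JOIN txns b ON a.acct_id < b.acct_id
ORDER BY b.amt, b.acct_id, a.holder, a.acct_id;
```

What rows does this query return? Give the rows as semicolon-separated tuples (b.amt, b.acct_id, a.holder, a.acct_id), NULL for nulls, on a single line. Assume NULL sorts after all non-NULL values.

INNER JOIN keeps only pairs where the ON condition holds.
Matching on a.acct_id < b.acct_id. A NULL in a compared column never satisfies the condition.
Matched pairs: 15.

(85, 7, Alice, 4); (85, 7, Grace, 6); (85, 7, Ivan, 5); (85, 7, Liam, 5); (85, 7, Xin, 6); (85, 7, NULL, 5); (166, 5, Alice, 4); (239, 5, Alice, 4); (244, 5, Alice, 4); (288, 7, Alice, 4); (288, 7, Grace, 6); (288, 7, Ivan, 5); (288, 7, Liam, 5); (288, 7, Xin, 6); (288, 7, NULL, 5)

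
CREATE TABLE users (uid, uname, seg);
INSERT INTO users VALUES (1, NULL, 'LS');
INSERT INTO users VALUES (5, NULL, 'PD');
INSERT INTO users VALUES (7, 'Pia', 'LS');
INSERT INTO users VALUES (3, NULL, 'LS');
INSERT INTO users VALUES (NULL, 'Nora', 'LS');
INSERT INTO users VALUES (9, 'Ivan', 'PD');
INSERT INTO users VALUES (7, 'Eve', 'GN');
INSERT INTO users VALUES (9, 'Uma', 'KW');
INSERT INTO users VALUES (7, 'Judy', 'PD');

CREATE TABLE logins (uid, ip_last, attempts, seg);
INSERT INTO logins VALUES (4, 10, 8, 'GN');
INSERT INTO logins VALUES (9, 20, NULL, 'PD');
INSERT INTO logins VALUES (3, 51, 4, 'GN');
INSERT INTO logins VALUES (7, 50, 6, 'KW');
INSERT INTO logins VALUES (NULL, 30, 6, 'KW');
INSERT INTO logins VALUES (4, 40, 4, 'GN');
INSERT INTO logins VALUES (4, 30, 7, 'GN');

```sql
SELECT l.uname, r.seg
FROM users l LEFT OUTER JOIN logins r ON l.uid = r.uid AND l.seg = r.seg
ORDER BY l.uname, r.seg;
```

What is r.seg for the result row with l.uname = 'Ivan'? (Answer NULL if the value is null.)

LEFT JOIN keeps every row from `users`; unmatched rows get NULL for `logins`'s columns.
Matching on l.uid = r.uid AND l.seg = r.seg. A NULL in a compared column never satisfies the condition.
Matched pairs: 1; unmatched l rows kept: 8.

PD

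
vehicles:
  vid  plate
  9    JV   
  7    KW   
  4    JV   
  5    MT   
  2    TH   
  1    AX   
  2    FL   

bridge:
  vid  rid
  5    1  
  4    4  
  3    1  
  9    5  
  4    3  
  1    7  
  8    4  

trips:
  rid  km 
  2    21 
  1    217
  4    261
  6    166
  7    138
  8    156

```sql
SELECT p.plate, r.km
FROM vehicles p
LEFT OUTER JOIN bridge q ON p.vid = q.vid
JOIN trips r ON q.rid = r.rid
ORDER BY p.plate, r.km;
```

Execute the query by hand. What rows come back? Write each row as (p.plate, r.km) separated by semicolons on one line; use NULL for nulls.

(AX, 138); (JV, 261); (MT, 217)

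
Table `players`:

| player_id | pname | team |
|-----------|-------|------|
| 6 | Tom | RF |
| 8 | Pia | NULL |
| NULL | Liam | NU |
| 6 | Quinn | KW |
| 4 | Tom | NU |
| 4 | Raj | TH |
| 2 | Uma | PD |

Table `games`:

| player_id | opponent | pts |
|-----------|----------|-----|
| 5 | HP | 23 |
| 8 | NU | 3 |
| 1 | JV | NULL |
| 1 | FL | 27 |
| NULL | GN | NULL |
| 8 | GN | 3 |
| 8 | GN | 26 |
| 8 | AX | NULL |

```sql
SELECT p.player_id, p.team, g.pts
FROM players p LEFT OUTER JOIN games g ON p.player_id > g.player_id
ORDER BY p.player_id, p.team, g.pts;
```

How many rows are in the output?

16

LEFT JOIN keeps every row from `players`; unmatched rows get NULL for `games`'s columns.
Matching on p.player_id > g.player_id. A NULL in a compared column never satisfies the condition.
- p row (player_id=6): matches 3 g row(s) → 3 output row(s).
- p row (player_id=8): matches 3 g row(s) → 3 output row(s).
- p row (player_id=NULL): no match → kept, g columns NULL.
- p row (player_id=6): matches 3 g row(s) → 3 output row(s).
- p row (player_id=4): matches 2 g row(s) → 2 output row(s).
- p row (player_id=4): matches 2 g row(s) → 2 output row(s).
- p row (player_id=2): matches 2 g row(s) → 2 output row(s).
Total: 15 matched + 1 padded = 16 rows.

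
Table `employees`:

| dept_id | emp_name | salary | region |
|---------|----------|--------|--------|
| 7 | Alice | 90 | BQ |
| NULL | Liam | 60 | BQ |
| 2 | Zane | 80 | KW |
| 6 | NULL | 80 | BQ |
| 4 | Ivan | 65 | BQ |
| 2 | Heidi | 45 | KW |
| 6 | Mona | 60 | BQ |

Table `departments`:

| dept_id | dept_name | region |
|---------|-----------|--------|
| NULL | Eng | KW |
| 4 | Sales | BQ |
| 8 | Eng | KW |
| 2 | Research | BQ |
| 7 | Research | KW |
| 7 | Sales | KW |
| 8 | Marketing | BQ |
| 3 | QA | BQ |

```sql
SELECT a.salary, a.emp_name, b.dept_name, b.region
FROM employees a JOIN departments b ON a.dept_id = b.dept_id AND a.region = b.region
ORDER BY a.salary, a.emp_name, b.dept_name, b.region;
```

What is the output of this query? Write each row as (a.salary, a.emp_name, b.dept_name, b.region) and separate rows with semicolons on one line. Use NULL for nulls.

INNER JOIN keeps only pairs where the ON condition holds.
Matching on a.dept_id = b.dept_id AND a.region = b.region. A NULL in a compared column never satisfies the condition.
- dept_id=7, region=BQ: no matching b row, dropped.
- dept_id=NULL, region=BQ: no matching b row, dropped.
- dept_id=2, region=KW: no matching b row, dropped.
- dept_id=6, region=BQ: no matching b row, dropped.
- dept_id=4, region=BQ: 1 matching b row(s), so 1 row(s) emitted.
- dept_id=2, region=KW: no matching b row, dropped.
- dept_id=6, region=BQ: no matching b row, dropped.
After projecting and ordering:
a.salary | a.emp_name | b.dept_name | b.region
65 | Ivan | Sales | BQ

(65, Ivan, Sales, BQ)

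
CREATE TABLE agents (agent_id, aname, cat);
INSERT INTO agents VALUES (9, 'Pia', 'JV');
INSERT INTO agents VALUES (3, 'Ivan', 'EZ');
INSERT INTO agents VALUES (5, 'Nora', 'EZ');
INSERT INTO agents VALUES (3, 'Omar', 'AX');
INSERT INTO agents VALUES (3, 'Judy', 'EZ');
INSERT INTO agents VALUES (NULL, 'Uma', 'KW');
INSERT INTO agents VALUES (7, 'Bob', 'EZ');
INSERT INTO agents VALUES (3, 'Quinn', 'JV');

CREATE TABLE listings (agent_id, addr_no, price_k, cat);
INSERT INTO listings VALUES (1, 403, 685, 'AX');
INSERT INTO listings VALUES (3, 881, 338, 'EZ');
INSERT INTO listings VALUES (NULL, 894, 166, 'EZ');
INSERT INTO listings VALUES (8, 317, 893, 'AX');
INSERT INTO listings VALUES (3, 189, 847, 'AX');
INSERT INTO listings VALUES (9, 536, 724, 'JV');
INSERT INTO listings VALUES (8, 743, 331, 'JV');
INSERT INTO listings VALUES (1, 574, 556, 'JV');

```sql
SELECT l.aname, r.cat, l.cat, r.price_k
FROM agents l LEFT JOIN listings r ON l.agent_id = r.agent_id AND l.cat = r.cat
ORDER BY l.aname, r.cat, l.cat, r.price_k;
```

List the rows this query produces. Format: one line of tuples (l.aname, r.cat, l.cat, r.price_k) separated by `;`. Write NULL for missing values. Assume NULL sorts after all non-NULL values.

LEFT JOIN keeps every row from `agents`; unmatched rows get NULL for `listings`'s columns.
Matching on l.agent_id = r.agent_id AND l.cat = r.cat. A NULL in a compared column never satisfies the condition.
- agent_id=9, cat=JV: 1 matching r row(s), so 1 row(s) emitted.
- agent_id=3, cat=EZ: 1 matching r row(s), so 1 row(s) emitted.
- agent_id=5, cat=EZ: no r row matches, row kept with r columns NULL.
- agent_id=3, cat=AX: 1 matching r row(s), so 1 row(s) emitted.
- agent_id=3, cat=EZ: 1 matching r row(s), so 1 row(s) emitted.
- agent_id=NULL, cat=KW: no r row matches, row kept with r columns NULL.
- agent_id=7, cat=EZ: no r row matches, row kept with r columns NULL.
- agent_id=3, cat=JV: no r row matches, row kept with r columns NULL.
After projecting and ordering:
l.aname | r.cat | l.cat | r.price_k
Bob | NULL | EZ | NULL
Ivan | EZ | EZ | 338
Judy | EZ | EZ | 338
Nora | NULL | EZ | NULL
Omar | AX | AX | 847
Pia | JV | JV | 724
Quinn | NULL | JV | NULL
Uma | NULL | KW | NULL

(Bob, NULL, EZ, NULL); (Ivan, EZ, EZ, 338); (Judy, EZ, EZ, 338); (Nora, NULL, EZ, NULL); (Omar, AX, AX, 847); (Pia, JV, JV, 724); (Quinn, NULL, JV, NULL); (Uma, NULL, KW, NULL)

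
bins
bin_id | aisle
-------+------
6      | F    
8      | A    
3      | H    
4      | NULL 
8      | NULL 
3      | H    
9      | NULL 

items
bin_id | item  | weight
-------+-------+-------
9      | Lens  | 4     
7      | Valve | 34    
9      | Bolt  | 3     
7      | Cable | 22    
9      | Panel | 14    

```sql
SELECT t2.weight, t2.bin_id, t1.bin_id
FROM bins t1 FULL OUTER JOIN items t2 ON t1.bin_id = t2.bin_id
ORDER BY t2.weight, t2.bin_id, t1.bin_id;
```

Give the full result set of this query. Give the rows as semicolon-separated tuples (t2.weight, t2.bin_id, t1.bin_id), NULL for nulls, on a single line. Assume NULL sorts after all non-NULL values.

FULL OUTER JOIN keeps every row from both sides; unmatched rows get NULL for the other side's columns.
Matching on t1.bin_id = t2.bin_id.
- t1 (bin_id=6) has no partner → padded with NULL.
- t1 (bin_id=8) has no partner → padded with NULL.
- t1 (bin_id=3) has no partner → padded with NULL.
- t1 (bin_id=4) has no partner → padded with NULL.
- t1 (bin_id=8) has no partner → padded with NULL.
- t1 (bin_id=3) has no partner → padded with NULL.
- t1 (bin_id=9) pairs with 3 row(s) of t2.
- 2 t2 row(s) had no t1 match → kept, t1 columns NULL.

(3, 9, 9); (4, 9, 9); (14, 9, 9); (22, 7, NULL); (34, 7, NULL); (NULL, NULL, 3); (NULL, NULL, 3); (NULL, NULL, 4); (NULL, NULL, 6); (NULL, NULL, 8); (NULL, NULL, 8)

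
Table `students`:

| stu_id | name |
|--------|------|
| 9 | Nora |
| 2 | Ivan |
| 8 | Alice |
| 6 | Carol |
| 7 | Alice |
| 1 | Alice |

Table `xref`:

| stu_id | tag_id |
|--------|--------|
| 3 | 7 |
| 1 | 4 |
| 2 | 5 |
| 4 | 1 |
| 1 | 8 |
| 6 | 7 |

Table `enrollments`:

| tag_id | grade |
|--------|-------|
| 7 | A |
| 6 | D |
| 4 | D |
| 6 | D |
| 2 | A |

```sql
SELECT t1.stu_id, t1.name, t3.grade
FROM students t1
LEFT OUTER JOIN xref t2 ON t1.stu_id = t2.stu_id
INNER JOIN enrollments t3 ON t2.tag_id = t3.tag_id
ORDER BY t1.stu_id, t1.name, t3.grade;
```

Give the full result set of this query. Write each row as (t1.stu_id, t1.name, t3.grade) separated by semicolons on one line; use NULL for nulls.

(1, Alice, D); (6, Carol, A)

Step 1 — t1 LEFT JOIN t2 on stu_id → 7 row(s).
Then INNER JOIN `enrollments t3` on tag_id: keep only rows whose t2.tag_id appears in t3.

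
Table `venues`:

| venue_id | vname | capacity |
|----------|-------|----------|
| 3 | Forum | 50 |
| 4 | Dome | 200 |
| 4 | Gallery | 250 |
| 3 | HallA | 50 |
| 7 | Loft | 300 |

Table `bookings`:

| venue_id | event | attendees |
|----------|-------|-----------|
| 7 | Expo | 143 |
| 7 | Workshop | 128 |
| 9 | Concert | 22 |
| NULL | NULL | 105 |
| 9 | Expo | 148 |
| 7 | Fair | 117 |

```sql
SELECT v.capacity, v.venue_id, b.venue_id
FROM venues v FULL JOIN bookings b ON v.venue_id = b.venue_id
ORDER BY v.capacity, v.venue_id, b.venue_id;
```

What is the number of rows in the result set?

10

FULL OUTER JOIN keeps every row from both sides; unmatched rows get NULL for the other side's columns.
Matching on v.venue_id = b.venue_id. A NULL in a compared column never satisfies the condition.
Matched pairs: 3; unmatched v rows kept: 4; unmatched b rows kept: 3.
Total: 3 matched + 7 padded = 10 rows.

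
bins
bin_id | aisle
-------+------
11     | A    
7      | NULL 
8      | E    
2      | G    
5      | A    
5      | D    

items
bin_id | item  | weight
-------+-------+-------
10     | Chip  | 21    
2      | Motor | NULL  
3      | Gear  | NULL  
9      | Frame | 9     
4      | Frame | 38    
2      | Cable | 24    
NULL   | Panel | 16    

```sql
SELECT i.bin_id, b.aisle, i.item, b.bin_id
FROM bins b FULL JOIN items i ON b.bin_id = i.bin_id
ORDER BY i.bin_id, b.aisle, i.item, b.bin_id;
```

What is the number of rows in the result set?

12

FULL OUTER JOIN keeps every row from both sides; unmatched rows get NULL for the other side's columns.
Matching on b.bin_id = i.bin_id. A NULL in a compared column never satisfies the condition.
- b[0] bin_id=11 → no match; kept with NULLs on the i side.
- b[1] bin_id=7 → no match; kept with NULLs on the i side.
- b[2] bin_id=8 → no match; kept with NULLs on the i side.
- b[3] bin_id=2 → 2 match(es) in i → 2 row(s).
- b[4] bin_id=5 → no match; kept with NULLs on the i side.
- b[5] bin_id=5 → no match; kept with NULLs on the i side.
- 5 row(s) from i found no b partner → padded with NULL.
Total: 2 matched + 10 padded = 12 rows.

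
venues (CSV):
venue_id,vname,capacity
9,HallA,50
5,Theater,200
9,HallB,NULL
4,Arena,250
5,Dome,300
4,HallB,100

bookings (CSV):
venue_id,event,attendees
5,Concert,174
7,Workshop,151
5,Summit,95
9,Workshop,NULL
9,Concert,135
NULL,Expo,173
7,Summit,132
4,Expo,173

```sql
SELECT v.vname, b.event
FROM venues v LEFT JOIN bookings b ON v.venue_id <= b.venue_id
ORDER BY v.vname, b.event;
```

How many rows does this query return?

LEFT JOIN keeps every row from `venues`; unmatched rows get NULL for `bookings`'s columns.
Matching on v.venue_id <= b.venue_id. A NULL in a compared column never satisfies the condition.
- v (venue_id=9) pairs with 2 row(s) of b.
- v (venue_id=5) pairs with 6 row(s) of b.
- v (venue_id=9) pairs with 2 row(s) of b.
- v (venue_id=4) pairs with 7 row(s) of b.
- v (venue_id=5) pairs with 6 row(s) of b.
- v (venue_id=4) pairs with 7 row(s) of b.
Total: 30 rows.

30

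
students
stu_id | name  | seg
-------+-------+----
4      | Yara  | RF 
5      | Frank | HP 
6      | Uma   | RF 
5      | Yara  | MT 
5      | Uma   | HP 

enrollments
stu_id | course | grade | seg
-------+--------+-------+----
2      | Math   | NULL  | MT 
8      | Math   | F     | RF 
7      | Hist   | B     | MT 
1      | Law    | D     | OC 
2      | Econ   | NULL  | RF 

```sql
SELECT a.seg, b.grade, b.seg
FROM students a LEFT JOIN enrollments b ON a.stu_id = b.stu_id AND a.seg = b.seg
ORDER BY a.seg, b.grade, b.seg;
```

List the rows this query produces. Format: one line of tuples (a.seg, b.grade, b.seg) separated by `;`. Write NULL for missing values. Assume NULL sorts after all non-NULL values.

LEFT JOIN keeps every row from `students`; unmatched rows get NULL for `enrollments`'s columns.
Matching on a.stu_id = b.stu_id AND a.seg = b.seg.
- stu_id=4, seg=RF: no b row matches, row kept with b columns NULL.
- stu_id=5, seg=HP: no b row matches, row kept with b columns NULL.
- stu_id=6, seg=RF: no b row matches, row kept with b columns NULL.
- stu_id=5, seg=MT: no b row matches, row kept with b columns NULL.
- stu_id=5, seg=HP: no b row matches, row kept with b columns NULL.
After projecting and ordering:
a.seg | b.grade | b.seg
HP | NULL | NULL
HP | NULL | NULL
MT | NULL | NULL
RF | NULL | NULL
RF | NULL | NULL

(HP, NULL, NULL); (HP, NULL, NULL); (MT, NULL, NULL); (RF, NULL, NULL); (RF, NULL, NULL)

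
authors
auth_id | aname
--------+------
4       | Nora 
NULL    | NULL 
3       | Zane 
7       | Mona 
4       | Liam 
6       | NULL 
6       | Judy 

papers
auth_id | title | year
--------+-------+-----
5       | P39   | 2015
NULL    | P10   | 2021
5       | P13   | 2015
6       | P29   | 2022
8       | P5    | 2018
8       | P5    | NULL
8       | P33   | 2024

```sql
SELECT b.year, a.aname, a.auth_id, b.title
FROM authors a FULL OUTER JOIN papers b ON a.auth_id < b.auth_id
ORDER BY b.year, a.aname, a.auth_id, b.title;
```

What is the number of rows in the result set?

29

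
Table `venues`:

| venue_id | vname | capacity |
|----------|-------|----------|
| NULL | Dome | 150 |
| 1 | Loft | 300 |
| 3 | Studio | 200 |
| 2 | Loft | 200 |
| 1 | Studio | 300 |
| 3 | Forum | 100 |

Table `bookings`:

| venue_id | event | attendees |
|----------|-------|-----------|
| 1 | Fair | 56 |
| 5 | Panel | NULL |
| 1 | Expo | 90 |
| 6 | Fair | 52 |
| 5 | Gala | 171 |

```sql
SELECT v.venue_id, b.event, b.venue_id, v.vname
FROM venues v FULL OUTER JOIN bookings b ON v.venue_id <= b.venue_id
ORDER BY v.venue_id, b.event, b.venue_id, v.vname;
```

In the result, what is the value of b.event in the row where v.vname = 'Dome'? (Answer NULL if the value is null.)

FULL OUTER JOIN keeps every row from both sides; unmatched rows get NULL for the other side's columns.
Matching on v.venue_id <= b.venue_id. A NULL in a compared column never satisfies the condition.
- v row (venue_id=NULL): no match → kept, b columns NULL.
- v row (venue_id=1): matches 5 b row(s) → 5 output row(s).
- v row (venue_id=3): matches 3 b row(s) → 3 output row(s).
- v row (venue_id=2): matches 3 b row(s) → 3 output row(s).
- v row (venue_id=1): matches 5 b row(s) → 5 output row(s).
- v row (venue_id=3): matches 3 b row(s) → 3 output row(s).

NULL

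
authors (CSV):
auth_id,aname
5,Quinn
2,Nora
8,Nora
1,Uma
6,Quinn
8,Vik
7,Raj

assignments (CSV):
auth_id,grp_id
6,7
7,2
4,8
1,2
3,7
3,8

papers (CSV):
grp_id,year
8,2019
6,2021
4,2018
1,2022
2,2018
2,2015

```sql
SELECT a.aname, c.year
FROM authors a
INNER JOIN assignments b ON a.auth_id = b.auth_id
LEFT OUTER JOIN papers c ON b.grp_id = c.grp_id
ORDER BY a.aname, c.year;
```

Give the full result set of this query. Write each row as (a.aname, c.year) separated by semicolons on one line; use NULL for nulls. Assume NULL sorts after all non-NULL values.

(Quinn, NULL); (Raj, 2015); (Raj, 2018); (Uma, 2015); (Uma, 2018)

Evaluate left to right. First `authors a INNER JOIN assignments b` on auth_id: 3 row(s).
Then LEFT JOIN `papers c` on grp_id: each of those 3 rows is kept; rows whose b.grp_id has no match in c get NULL for c's columns.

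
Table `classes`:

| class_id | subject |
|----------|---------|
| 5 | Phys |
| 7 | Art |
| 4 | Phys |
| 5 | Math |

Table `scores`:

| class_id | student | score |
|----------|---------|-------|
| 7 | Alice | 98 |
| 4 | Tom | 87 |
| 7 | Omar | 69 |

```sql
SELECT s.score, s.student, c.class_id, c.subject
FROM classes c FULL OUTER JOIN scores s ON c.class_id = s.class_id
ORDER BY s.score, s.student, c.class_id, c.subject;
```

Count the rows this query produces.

5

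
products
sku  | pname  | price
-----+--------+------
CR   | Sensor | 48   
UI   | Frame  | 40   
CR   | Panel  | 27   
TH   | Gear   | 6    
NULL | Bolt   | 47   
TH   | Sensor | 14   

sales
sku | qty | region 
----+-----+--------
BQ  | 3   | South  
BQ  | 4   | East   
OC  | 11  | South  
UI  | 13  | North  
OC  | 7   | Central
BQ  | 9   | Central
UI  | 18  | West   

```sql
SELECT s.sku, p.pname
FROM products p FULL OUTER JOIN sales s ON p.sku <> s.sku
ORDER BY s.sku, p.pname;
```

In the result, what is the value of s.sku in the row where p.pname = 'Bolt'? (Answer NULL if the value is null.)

NULL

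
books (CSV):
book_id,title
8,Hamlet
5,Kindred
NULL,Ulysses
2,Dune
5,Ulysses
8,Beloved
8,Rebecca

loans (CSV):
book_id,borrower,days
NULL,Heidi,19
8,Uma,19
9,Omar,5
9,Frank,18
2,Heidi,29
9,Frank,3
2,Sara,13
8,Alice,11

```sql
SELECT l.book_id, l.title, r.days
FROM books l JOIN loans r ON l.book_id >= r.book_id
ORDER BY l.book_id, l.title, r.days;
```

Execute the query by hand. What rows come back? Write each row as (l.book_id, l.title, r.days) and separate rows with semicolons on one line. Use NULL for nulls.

INNER JOIN keeps only pairs where the ON condition holds.
Matching on l.book_id >= r.book_id. A NULL in a compared column never satisfies the condition.
- book_id=8: 4 matching r row(s), so 4 row(s) emitted.
- book_id=5: 2 matching r row(s), so 2 row(s) emitted.
- book_id=NULL: no matching r row, dropped.
- book_id=2: 2 matching r row(s), so 2 row(s) emitted.
- book_id=5: 2 matching r row(s), so 2 row(s) emitted.
- book_id=8: 4 matching r row(s), so 4 row(s) emitted.
- book_id=8: 4 matching r row(s), so 4 row(s) emitted.

(2, Dune, 13); (2, Dune, 29); (5, Kindred, 13); (5, Kindred, 29); (5, Ulysses, 13); (5, Ulysses, 29); (8, Beloved, 11); (8, Beloved, 13); (8, Beloved, 19); (8, Beloved, 29); (8, Hamlet, 11); (8, Hamlet, 13); (8, Hamlet, 19); (8, Hamlet, 29); (8, Rebecca, 11); (8, Rebecca, 13); (8, Rebecca, 19); (8, Rebecca, 29)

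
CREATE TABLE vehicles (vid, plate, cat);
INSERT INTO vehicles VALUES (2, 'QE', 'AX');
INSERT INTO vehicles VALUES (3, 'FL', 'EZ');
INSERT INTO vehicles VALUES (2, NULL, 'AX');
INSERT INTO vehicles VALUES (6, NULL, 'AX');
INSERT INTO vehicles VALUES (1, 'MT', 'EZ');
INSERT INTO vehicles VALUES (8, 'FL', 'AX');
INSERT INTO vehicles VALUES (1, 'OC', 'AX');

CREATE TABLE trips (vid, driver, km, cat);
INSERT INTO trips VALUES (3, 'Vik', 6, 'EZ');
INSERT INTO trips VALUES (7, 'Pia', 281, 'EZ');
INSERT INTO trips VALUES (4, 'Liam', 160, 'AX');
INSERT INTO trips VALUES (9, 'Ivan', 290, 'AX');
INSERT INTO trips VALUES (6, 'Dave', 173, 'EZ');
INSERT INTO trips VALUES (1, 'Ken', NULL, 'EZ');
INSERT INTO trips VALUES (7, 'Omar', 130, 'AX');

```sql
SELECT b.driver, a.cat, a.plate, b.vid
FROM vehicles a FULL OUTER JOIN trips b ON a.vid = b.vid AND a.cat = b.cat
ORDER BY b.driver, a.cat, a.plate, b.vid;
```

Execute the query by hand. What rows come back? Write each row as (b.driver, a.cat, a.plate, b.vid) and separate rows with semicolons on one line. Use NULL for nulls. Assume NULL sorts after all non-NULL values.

FULL OUTER JOIN keeps every row from both sides; unmatched rows get NULL for the other side's columns.
Matching on a.vid = b.vid AND a.cat = b.cat.
Matched pairs: 2; unmatched a rows kept: 5; unmatched b rows kept: 5.

(Dave, NULL, NULL, 6); (Ivan, NULL, NULL, 9); (Ken, EZ, MT, 1); (Liam, NULL, NULL, 4); (Omar, NULL, NULL, 7); (Pia, NULL, NULL, 7); (Vik, EZ, FL, 3); (NULL, AX, FL, NULL); (NULL, AX, OC, NULL); (NULL, AX, QE, NULL); (NULL, AX, NULL, NULL); (NULL, AX, NULL, NULL)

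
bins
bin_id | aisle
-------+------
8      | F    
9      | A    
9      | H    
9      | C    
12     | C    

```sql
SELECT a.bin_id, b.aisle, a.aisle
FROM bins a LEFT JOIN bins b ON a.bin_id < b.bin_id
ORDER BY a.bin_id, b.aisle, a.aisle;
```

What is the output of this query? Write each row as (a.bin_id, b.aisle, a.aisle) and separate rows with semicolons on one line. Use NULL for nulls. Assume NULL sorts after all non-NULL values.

LEFT JOIN keeps every row from `bins a`; unmatched rows get NULL for `bins b`'s columns.
Matching on a.bin_id < b.bin_id.
- a (bin_id=8) pairs with 4 row(s) of b.
- a (bin_id=9) pairs with 1 row(s) of b.
- a (bin_id=9) pairs with 1 row(s) of b.
- a (bin_id=9) pairs with 1 row(s) of b.
- a (bin_id=12) has no partner → padded with NULL.
After projecting and ordering:
a.bin_id | b.aisle | a.aisle
8 | A | F
8 | C | F
8 | C | F
8 | H | F
9 | C | A
9 | C | C
9 | C | H
12 | NULL | C

(8, A, F); (8, C, F); (8, C, F); (8, H, F); (9, C, A); (9, C, C); (9, C, H); (12, NULL, C)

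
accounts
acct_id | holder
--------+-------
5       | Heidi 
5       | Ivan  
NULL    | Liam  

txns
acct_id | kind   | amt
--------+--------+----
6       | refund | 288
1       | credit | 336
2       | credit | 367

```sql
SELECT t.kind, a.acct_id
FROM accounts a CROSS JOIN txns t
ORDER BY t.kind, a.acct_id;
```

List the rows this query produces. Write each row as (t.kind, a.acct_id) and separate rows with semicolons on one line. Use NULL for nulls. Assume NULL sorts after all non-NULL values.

CROSS JOIN pairs every row of `accounts` with every row of `txns`: 3 × 3 = 9 rows.
After projecting and ordering:
t.kind | a.acct_id
credit | 5
credit | 5
credit | 5
credit | 5
credit | NULL
credit | NULL
refund | 5
refund | 5
refund | NULL

(credit, 5); (credit, 5); (credit, 5); (credit, 5); (credit, NULL); (credit, NULL); (refund, 5); (refund, 5); (refund, NULL)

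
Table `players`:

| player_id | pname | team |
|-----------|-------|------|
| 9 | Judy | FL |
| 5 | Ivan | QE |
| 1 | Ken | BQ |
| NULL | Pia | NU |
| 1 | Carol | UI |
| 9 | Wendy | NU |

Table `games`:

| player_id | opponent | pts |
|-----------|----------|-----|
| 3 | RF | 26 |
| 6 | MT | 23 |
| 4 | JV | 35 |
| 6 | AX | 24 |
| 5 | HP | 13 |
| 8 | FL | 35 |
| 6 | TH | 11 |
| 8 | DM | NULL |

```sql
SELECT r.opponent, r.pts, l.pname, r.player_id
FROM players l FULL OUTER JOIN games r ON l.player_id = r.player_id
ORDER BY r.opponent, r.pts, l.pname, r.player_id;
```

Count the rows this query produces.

13

FULL OUTER JOIN keeps every row from both sides; unmatched rows get NULL for the other side's columns.
Matching on l.player_id = r.player_id. A NULL in a compared column never satisfies the condition.
Matched pairs: 1; unmatched l rows kept: 5; unmatched r rows kept: 7.
Total: 1 matched + 12 padded = 13 rows.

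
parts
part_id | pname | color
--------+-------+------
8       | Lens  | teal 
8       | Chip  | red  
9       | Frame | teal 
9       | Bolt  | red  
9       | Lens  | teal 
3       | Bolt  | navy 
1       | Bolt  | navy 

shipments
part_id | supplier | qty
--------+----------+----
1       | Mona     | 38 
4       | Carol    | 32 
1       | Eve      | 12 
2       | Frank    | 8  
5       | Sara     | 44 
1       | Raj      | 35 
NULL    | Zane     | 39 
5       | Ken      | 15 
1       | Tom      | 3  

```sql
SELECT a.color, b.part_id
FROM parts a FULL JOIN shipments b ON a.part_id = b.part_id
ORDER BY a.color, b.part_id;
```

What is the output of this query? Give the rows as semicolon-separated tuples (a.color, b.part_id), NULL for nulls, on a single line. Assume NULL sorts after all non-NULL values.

(navy, 1); (navy, 1); (navy, 1); (navy, 1); (navy, NULL); (red, NULL); (red, NULL); (teal, NULL); (teal, NULL); (teal, NULL); (NULL, 2); (NULL, 4); (NULL, 5); (NULL, 5); (NULL, NULL)

FULL OUTER JOIN keeps every row from both sides; unmatched rows get NULL for the other side's columns.
Matching on a.part_id = b.part_id. A NULL in a compared column never satisfies the condition.
Matched pairs: 4; unmatched a rows kept: 6; unmatched b rows kept: 5.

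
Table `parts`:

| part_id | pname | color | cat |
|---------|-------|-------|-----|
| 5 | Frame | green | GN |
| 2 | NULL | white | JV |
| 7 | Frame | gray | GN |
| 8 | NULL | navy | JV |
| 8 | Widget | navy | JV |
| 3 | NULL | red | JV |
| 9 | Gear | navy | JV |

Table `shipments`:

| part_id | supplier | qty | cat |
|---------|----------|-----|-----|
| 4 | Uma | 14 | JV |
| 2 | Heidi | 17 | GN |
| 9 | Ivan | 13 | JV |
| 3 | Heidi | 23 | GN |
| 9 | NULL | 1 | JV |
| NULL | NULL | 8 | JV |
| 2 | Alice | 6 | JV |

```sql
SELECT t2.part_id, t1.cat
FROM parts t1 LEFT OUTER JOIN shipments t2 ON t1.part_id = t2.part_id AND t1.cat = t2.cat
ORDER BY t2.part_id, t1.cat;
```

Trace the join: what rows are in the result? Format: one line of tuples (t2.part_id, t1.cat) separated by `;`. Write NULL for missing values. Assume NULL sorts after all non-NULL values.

LEFT JOIN keeps every row from `parts`; unmatched rows get NULL for `shipments`'s columns.
Matching on t1.part_id = t2.part_id AND t1.cat = t2.cat. A NULL in a compared column never satisfies the condition.
- t1 (part_id=5, cat=GN) has no partner → padded with NULL.
- t1 (part_id=2, cat=JV) pairs with 1 row(s) of t2.
- t1 (part_id=7, cat=GN) has no partner → padded with NULL.
- t1 (part_id=8, cat=JV) has no partner → padded with NULL.
- t1 (part_id=8, cat=JV) has no partner → padded with NULL.
- t1 (part_id=3, cat=JV) has no partner → padded with NULL.
- t1 (part_id=9, cat=JV) pairs with 2 row(s) of t2.
After projecting and ordering:
t2.part_id | t1.cat
2 | JV
9 | JV
9 | JV
NULL | GN
NULL | GN
NULL | JV
NULL | JV
NULL | JV

(2, JV); (9, JV); (9, JV); (NULL, GN); (NULL, GN); (NULL, JV); (NULL, JV); (NULL, JV)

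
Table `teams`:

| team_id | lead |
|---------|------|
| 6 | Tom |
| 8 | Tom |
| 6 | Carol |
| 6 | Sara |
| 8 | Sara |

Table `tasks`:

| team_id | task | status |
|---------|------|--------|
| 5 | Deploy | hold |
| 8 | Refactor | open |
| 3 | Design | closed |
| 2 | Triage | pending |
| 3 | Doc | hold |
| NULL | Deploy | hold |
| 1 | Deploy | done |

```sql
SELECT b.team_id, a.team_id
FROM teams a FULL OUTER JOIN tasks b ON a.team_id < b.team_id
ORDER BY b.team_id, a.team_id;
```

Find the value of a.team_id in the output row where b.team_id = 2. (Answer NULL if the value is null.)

FULL OUTER JOIN keeps every row from both sides; unmatched rows get NULL for the other side's columns.
Matching on a.team_id < b.team_id. A NULL in a compared column never satisfies the condition.
- a[0] team_id=6 → 1 match(es) in b → 1 row(s).
- a[1] team_id=8 → no match; kept with NULLs on the b side.
- a[2] team_id=6 → 1 match(es) in b → 1 row(s).
- a[3] team_id=6 → 1 match(es) in b → 1 row(s).
- a[4] team_id=8 → no match; kept with NULLs on the b side.
- 6 row(s) from b found no a partner → padded with NULL.

NULL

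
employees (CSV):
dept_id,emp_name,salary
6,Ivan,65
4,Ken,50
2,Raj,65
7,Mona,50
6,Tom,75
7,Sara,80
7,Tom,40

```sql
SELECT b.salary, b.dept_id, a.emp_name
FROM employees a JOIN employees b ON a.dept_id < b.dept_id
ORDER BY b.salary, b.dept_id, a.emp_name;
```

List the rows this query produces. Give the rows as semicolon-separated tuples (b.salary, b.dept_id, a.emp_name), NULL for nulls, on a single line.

INNER JOIN keeps only pairs where the ON condition holds.
Matching on a.dept_id < b.dept_id.
- a (dept_id=6) pairs with 3 row(s) of b.
- a (dept_id=4) pairs with 5 row(s) of b.
- a (dept_id=2) pairs with 6 row(s) of b.
- a (dept_id=7) has no partner → excluded.
- a (dept_id=6) pairs with 3 row(s) of b.
- a (dept_id=7) has no partner → excluded.
- a (dept_id=7) has no partner → excluded.

(40, 7, Ivan); (40, 7, Ken); (40, 7, Raj); (40, 7, Tom); (50, 4, Raj); (50, 7, Ivan); (50, 7, Ken); (50, 7, Raj); (50, 7, Tom); (65, 6, Ken); (65, 6, Raj); (75, 6, Ken); (75, 6, Raj); (80, 7, Ivan); (80, 7, Ken); (80, 7, Raj); (80, 7, Tom)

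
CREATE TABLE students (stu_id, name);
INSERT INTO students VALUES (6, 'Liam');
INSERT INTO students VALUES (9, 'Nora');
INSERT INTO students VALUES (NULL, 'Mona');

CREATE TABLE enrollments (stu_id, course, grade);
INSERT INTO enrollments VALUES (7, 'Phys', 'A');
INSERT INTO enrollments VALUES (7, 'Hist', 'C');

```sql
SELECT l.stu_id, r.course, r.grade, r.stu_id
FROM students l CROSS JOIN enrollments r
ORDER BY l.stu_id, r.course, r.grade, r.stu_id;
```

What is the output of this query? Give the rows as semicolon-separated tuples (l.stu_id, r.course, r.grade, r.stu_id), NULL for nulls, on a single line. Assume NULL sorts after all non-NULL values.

(6, Hist, C, 7); (6, Phys, A, 7); (9, Hist, C, 7); (9, Phys, A, 7); (NULL, Hist, C, 7); (NULL, Phys, A, 7)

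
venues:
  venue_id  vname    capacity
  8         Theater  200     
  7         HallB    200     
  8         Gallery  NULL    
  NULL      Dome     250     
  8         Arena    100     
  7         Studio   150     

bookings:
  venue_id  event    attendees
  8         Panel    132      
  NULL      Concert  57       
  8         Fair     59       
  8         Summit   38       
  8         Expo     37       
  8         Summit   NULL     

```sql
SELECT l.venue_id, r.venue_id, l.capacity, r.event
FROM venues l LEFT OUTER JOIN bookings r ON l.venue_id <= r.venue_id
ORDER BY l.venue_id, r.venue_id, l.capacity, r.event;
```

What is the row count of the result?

26

LEFT JOIN keeps every row from `venues`; unmatched rows get NULL for `bookings`'s columns.
Matching on l.venue_id <= r.venue_id. A NULL in a compared column never satisfies the condition.
- l[0] venue_id=8 → 5 match(es) in r → 5 row(s).
- l[1] venue_id=7 → 5 match(es) in r → 5 row(s).
- l[2] venue_id=8 → 5 match(es) in r → 5 row(s).
- l[3] venue_id=NULL → no match; kept with NULLs on the r side.
- l[4] venue_id=8 → 5 match(es) in r → 5 row(s).
- l[5] venue_id=7 → 5 match(es) in r → 5 row(s).
Total: 25 matched + 1 padded = 26 rows.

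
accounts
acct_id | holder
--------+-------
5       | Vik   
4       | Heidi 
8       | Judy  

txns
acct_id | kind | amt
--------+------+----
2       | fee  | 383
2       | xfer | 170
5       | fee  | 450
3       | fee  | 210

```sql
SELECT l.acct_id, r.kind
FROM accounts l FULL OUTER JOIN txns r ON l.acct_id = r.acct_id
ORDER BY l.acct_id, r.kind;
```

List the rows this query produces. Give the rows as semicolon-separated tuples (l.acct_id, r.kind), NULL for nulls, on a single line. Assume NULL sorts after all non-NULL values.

(4, NULL); (5, fee); (8, NULL); (NULL, fee); (NULL, fee); (NULL, xfer)

FULL OUTER JOIN keeps every row from both sides; unmatched rows get NULL for the other side's columns.
Matching on l.acct_id = r.acct_id.
- acct_id=5: 1 matching r row(s), so 1 row(s) emitted.
- acct_id=4: no r row matches, row kept with r columns NULL.
- acct_id=8: no r row matches, row kept with r columns NULL.
- 3 row(s) from r found no l partner → padded with NULL.
After projecting and ordering:
l.acct_id | r.kind
4 | NULL
5 | fee
8 | NULL
NULL | fee
NULL | fee
NULL | xfer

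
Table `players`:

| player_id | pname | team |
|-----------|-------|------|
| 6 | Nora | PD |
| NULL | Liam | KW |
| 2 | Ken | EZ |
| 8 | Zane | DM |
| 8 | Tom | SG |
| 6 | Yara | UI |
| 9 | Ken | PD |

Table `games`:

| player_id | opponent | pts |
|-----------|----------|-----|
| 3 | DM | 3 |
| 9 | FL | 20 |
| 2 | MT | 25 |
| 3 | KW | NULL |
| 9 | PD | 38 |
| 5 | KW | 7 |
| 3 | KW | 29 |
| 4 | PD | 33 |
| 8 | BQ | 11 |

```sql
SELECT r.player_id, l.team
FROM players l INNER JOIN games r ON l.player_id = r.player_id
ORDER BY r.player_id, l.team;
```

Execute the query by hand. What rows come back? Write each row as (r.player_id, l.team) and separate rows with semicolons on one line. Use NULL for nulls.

INNER JOIN keeps only pairs where the ON condition holds.
Matching on l.player_id = r.player_id. A NULL in a compared column never satisfies the condition.
Matched pairs: 5.

(2, EZ); (8, DM); (8, SG); (9, PD); (9, PD)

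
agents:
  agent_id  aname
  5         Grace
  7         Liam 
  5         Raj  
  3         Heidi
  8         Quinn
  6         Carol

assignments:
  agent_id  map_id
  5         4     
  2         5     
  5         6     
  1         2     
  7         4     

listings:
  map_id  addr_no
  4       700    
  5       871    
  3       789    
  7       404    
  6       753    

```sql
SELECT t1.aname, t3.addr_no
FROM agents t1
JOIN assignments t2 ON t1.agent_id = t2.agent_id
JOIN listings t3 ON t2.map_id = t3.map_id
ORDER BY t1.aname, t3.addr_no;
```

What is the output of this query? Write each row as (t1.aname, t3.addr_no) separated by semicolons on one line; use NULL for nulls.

(Grace, 700); (Grace, 753); (Liam, 700); (Raj, 700); (Raj, 753)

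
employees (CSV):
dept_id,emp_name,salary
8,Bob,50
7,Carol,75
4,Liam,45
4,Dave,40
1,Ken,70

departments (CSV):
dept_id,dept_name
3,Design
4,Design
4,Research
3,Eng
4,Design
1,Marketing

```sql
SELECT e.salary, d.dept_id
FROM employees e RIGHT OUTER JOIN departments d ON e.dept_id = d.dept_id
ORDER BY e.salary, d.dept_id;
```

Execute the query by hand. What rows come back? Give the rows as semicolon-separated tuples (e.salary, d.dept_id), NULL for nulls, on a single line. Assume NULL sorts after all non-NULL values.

RIGHT JOIN keeps every row from `departments`; unmatched rows get NULL for `employees`'s columns.
Matching on e.dept_id = d.dept_id.
- dept_id=8: no matching d row.
- dept_id=7: no matching d row.
- dept_id=4: 3 matching d row(s), so 3 row(s) emitted.
- dept_id=4: 3 matching d row(s), so 3 row(s) emitted.
- dept_id=1: 1 matching d row(s), so 1 row(s) emitted.
- plus 2 unmatched d row(s), each kept with NULL e columns.
After projecting and ordering:
e.salary | d.dept_id
40 | 4
40 | 4
40 | 4
45 | 4
45 | 4
45 | 4
70 | 1
NULL | 3
NULL | 3

(40, 4); (40, 4); (40, 4); (45, 4); (45, 4); (45, 4); (70, 1); (NULL, 3); (NULL, 3)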